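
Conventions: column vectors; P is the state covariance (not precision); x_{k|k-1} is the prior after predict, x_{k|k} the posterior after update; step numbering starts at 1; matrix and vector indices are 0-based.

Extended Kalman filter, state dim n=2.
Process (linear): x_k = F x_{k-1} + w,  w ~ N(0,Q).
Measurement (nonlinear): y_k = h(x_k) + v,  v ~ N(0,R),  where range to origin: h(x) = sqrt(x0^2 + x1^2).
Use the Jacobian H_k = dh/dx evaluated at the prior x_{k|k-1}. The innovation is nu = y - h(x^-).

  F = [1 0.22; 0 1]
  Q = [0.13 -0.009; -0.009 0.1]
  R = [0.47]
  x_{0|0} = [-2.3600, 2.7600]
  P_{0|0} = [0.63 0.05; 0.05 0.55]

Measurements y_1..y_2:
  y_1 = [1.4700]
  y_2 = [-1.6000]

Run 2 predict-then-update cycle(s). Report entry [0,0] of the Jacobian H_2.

step 1: x^-=[-1.7528, 2.7600]  P^-=[0.8086 0.1620; 0.1620 0.6500]  H_jac=[-0.5361 0.8442]  S=[1.0190]  K=[-0.2912; 0.4533]  nu=[-1.7995]  x^+=[-1.2287, 1.9443]  P^+=[0.7222 0.2965; 0.2965 0.4407]
step 2: x^-=[-0.8010, 1.9443]  P^-=[1.0040 0.3844; 0.3844 0.5407]  H_jac=[-0.3809 0.9246]  S=[0.8071]  K=[-0.0334; 0.4380]  nu=[-3.7029]  x^+=[-0.6773, 0.3226]  P^+=[1.0031 0.3963; 0.3963 0.3859]

H_jac[0,0] = -0.3809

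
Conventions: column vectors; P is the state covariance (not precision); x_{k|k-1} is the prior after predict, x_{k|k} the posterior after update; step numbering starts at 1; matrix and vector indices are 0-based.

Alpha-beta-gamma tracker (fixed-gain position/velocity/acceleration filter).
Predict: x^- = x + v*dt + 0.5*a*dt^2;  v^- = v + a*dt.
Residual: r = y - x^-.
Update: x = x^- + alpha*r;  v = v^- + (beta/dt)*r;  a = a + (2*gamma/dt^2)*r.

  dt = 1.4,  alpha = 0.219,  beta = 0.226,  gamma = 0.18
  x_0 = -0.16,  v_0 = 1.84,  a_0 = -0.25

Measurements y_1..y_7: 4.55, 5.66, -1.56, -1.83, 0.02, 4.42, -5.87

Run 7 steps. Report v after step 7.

v_post = -4.0644

step 1: x_pred=2.1710  r=2.3790  x^+=2.6920  v^+=1.8740  a^+=0.1870
step 2: x_pred=5.4989  r=0.1611  x^+=5.5342  v^+=2.1618  a^+=0.2166
step 3: x_pred=8.7729  r=-10.3329  x^+=6.5100  v^+=0.7969  a^+=-1.6813
step 4: x_pred=5.9780  r=-7.8080  x^+=4.2681  v^+=-2.8173  a^+=-3.1154
step 5: x_pred=-2.7294  r=2.7494  x^+=-2.1273  v^+=-6.7351  a^+=-2.6105
step 6: x_pred=-14.1147  r=18.5347  x^+=-10.0556  v^+=-7.3978  a^+=0.7939
step 7: x_pred=-19.6345  r=13.7645  x^+=-16.6201  v^+=-4.0644  a^+=3.3220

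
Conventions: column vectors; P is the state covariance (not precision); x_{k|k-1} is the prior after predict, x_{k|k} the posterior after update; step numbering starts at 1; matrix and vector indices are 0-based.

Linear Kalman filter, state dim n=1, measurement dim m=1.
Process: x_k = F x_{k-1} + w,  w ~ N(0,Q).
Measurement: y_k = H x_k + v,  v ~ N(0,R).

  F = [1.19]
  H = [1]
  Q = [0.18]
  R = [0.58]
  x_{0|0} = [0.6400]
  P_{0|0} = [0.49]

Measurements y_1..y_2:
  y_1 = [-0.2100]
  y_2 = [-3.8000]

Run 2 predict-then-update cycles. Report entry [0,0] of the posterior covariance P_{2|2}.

P_post[0,0] = 0.3117

step 1: x^-=[0.7616]  P^-=[0.8739]  S=[1.4539]  K=[0.6011]  nu=[-0.9716]  x^+=[0.1776]  P^+=[0.3486]
step 2: x^-=[0.2113]  P^-=[0.6737]  S=[1.2537]  K=[0.5374]  nu=[-4.0113]  x^+=[-1.9442]  P^+=[0.3117]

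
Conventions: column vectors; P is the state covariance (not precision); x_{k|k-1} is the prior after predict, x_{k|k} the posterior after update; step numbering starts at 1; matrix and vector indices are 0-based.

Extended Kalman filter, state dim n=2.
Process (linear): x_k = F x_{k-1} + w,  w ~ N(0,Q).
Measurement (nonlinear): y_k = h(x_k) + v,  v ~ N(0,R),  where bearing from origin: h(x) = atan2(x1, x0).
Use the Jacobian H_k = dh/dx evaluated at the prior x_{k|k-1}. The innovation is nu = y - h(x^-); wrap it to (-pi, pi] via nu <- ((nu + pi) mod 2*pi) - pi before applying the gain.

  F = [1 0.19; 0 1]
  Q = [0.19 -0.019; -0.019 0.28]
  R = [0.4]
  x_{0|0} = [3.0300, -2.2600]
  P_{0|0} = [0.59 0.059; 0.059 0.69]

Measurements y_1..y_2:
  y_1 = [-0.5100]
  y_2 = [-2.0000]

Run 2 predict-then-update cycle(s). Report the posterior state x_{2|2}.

step 1: x^-=[2.6006, -2.2600]  P^-=[0.8273 0.1711; 0.1711 0.9700]  H_jac=[0.1904 0.2191]  S=[0.4908]  K=[0.3973; 0.4993]  nu=[0.2054]  x^+=[2.6822, -2.1574]  P^+=[0.7499 0.0737; 0.0737 0.8476]
step 2: x^-=[2.2723, -2.1574]  P^-=[0.9985 0.2158; 0.2158 1.1276]  H_jac=[0.2197 0.2314]  S=[0.5306]  K=[0.5077; 0.5813]  nu=[-1.2405]  x^+=[1.6425, -2.8785]  P^+=[0.8617 0.0592; 0.0592 0.9484]

x_post = [1.6425, -2.8785]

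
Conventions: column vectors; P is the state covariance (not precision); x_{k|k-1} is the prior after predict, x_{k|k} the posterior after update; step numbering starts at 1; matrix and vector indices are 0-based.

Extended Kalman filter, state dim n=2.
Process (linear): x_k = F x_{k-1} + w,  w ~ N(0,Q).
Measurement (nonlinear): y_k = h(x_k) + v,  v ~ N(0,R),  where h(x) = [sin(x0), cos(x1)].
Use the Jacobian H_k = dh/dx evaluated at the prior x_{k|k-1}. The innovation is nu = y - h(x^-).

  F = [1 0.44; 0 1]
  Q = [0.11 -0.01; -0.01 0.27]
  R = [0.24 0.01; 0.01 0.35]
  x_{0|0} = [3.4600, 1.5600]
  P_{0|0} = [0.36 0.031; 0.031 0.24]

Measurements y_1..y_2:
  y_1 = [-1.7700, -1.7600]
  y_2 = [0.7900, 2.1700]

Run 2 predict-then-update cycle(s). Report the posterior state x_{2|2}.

x_post = [6.6000, 1.3118]

step 1: x^-=[4.1464, 1.5600]  P^-=[0.5437 0.1266; 0.1266 0.5100]  H_jac=[-0.5363 0.0000; 0.0000 -0.9999]  S=[0.3964 0.0779; 0.0779 0.8599]  K=[-0.7195 -0.0820; -0.0557 -0.5880]  nu=[-0.9259, -1.7708]  x^+=[4.9579, 2.6528]  P^+=[0.3236 0.0359; 0.0359 0.2064]
step 2: x^-=[6.1252, 2.6528]  P^-=[0.5051 0.1167; 0.1167 0.4764]  H_jac=[0.9875 0.0000; 0.0000 -0.4696]  S=[0.7326 -0.0441; -0.0441 0.4550]  K=[0.6776 -0.0547; 0.1285 -0.4791]  nu=[0.9474, 3.0529]  x^+=[6.6000, 1.3118]  P^+=[0.1641 0.0264; 0.0264 0.3544]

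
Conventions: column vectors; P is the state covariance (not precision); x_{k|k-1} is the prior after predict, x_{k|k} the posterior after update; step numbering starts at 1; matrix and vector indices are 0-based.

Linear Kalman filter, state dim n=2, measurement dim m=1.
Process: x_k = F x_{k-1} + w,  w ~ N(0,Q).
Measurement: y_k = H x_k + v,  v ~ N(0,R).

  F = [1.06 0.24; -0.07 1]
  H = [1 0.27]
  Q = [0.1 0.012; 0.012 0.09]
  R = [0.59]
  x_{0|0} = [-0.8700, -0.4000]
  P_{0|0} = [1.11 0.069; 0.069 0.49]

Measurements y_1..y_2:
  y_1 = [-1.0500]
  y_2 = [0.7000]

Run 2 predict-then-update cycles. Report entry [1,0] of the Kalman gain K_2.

K[1,0] = 0.1723

step 1: x^-=[-1.0182, -0.3391]  P^-=[1.4105 0.1192; 0.1192 0.5758]  S=[2.1069]  K=[0.6848; 0.1304]  nu=[0.0598]  x^+=[-0.9773, -0.3313]  P^+=[0.4226 -0.0689; -0.0689 0.5400]
step 2: x^-=[-1.1154, -0.2629]  P^-=[0.5709 0.0384; 0.0384 0.6417]  S=[1.2284]  K=[0.4732; 0.1723]  nu=[1.8864]  x^+=[-0.2228, 0.0621]  P^+=[0.2959 -0.0618; -0.0618 0.6052]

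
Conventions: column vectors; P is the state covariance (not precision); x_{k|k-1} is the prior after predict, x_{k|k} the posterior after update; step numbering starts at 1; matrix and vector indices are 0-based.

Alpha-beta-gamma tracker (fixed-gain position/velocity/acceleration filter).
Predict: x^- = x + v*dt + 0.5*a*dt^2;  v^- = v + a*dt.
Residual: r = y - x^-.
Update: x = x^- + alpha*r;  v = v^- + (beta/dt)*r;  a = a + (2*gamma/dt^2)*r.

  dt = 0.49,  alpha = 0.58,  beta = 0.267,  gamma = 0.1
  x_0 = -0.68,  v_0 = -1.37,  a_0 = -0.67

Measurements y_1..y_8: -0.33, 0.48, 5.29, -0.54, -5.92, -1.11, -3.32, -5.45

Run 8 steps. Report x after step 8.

step 1: x_pred=-1.4317  r=1.1017  x^+=-0.7927  v^+=-1.0980  a^+=0.2477
step 2: x_pred=-1.3010  r=1.7810  x^+=-0.2680  v^+=-0.0061  a^+=1.7313
step 3: x_pred=-0.0632  r=5.3532  x^+=3.0417  v^+=3.7591  a^+=6.1904
step 4: x_pred=5.6268  r=-6.1668  x^+=2.0501  v^+=3.4322  a^+=1.0535
step 5: x_pred=3.8583  r=-9.7783  x^+=-1.8131  v^+=-1.3798  a^+=-7.0916
step 6: x_pred=-3.3406  r=2.2306  x^+=-2.0468  v^+=-3.6393  a^+=-5.2336
step 7: x_pred=-4.4584  r=1.1384  x^+=-3.7981  v^+=-5.5834  a^+=-4.2854
step 8: x_pred=-7.0485  r=1.5985  x^+=-6.1214  v^+=-6.8123  a^+=-2.9539

x_post = -6.1214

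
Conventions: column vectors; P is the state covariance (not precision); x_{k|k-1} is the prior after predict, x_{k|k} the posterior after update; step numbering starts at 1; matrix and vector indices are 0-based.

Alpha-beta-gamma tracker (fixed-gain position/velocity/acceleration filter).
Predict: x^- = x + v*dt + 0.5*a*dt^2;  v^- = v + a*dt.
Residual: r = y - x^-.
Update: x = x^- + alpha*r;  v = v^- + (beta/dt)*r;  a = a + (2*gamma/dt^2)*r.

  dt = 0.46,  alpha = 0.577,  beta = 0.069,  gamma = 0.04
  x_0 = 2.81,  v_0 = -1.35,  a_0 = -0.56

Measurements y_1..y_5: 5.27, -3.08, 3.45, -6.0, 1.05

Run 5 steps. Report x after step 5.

step 1: x_pred=2.1298  r=3.1402  x^+=3.9417  v^+=-1.1366  a^+=0.6272
step 2: x_pred=3.4852  r=-6.5652  x^+=-0.3029  v^+=-1.8328  a^+=-1.8549
step 3: x_pred=-1.3423  r=4.7923  x^+=1.4229  v^+=-1.9672  a^+=-0.0431
step 4: x_pred=0.5134  r=-6.5134  x^+=-3.2448  v^+=-2.9640  a^+=-2.5056
step 5: x_pred=-4.8734  r=5.9234  x^+=-1.4556  v^+=-3.2281  a^+=-0.2661

x_post = -1.4556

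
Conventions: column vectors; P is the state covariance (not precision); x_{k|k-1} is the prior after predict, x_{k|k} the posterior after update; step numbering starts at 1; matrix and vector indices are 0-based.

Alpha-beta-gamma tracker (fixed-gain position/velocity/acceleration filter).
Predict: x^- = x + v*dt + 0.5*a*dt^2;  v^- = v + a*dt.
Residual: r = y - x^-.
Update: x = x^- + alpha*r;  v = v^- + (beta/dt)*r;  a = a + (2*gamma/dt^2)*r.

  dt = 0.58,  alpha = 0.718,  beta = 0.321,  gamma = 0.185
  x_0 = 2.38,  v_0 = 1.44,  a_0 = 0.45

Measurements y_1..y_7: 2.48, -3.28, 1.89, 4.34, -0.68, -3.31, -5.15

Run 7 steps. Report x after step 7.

x_post = -4.4998

step 1: x_pred=3.2909  r=-0.8109  x^+=2.7087  v^+=1.2522  a^+=-0.4419
step 2: x_pred=3.3606  r=-6.6406  x^+=-1.4073  v^+=-2.6793  a^+=-7.7458
step 3: x_pred=-4.2642  r=6.1542  x^+=0.1545  v^+=-3.7659  a^+=-0.9769
step 4: x_pred=-2.1940  r=6.5340  x^+=2.4974  v^+=-0.7162  a^+=6.2097
step 5: x_pred=3.1265  r=-3.8065  x^+=0.3934  v^+=0.7787  a^+=2.0230
step 6: x_pred=1.1854  r=-4.4954  x^+=-2.0423  v^+=-0.5359  a^+=-2.9213
step 7: x_pred=-2.8445  r=-2.3055  x^+=-4.4998  v^+=-3.5062  a^+=-5.4571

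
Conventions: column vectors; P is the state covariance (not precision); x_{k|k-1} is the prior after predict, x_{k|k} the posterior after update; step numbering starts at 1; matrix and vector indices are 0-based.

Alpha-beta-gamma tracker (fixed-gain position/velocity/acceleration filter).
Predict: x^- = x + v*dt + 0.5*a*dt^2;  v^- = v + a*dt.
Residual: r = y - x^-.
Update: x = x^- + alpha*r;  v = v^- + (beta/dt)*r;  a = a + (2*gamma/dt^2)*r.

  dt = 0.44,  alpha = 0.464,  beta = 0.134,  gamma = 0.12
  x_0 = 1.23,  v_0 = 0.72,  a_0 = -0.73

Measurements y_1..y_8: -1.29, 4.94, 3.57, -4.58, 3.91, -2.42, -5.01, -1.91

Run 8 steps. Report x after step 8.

step 1: x_pred=1.4761  r=-2.7661  x^+=0.1926  v^+=-0.4436  a^+=-4.1591
step 2: x_pred=-0.4051  r=5.3451  x^+=2.0750  v^+=-0.6458  a^+=2.4671
step 3: x_pred=2.0297  r=1.5403  x^+=2.7444  v^+=0.9089  a^+=4.3766
step 4: x_pred=3.5679  r=-8.1479  x^+=-0.2127  v^+=0.3531  a^+=-5.7241
step 5: x_pred=-0.6114  r=4.5214  x^+=1.4865  v^+=-0.7885  a^+=-0.1191
step 6: x_pred=1.1280  r=-3.5480  x^+=-0.5182  v^+=-1.9214  a^+=-4.5175
step 7: x_pred=-1.8010  r=-3.2090  x^+=-3.2900  v^+=-4.8864  a^+=-8.4956
step 8: x_pred=-6.2624  r=4.3524  x^+=-4.2429  v^+=-7.2990  a^+=-3.1001

x_post = -4.2429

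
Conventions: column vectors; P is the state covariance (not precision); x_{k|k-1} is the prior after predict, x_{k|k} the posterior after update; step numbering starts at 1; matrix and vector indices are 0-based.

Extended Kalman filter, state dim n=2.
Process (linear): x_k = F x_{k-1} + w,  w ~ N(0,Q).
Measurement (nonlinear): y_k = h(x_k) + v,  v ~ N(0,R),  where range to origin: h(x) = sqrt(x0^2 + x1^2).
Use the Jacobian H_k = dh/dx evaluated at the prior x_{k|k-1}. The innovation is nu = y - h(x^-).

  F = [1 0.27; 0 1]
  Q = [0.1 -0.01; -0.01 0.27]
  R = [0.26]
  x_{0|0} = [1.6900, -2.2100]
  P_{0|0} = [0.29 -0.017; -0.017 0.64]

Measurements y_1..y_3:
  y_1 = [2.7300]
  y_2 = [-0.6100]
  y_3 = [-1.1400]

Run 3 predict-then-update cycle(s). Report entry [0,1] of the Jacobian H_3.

H_jac[0,1] = -0.2567

step 1: x^-=[1.0933, -2.2100]  P^-=[0.4275 0.1458; 0.1458 0.9100]  H_jac=[0.4434 -0.8963]  S=[0.9592]  K=[0.0614; -0.7829]  nu=[0.2644]  x^+=[1.1095, -2.4170]  P^+=[0.4239 0.1919; 0.1919 0.3220]
step 2: x^-=[0.4569, -2.4170]  P^-=[0.6510 0.2688; 0.2688 0.5920]  H_jac=[0.1858 -0.9826]  S=[0.7559]  K=[-0.1895; -0.7035]  nu=[-3.0698]  x^+=[1.0386, -0.2574]  P^+=[0.6238 0.1681; 0.1681 0.2179]
step 3: x^-=[0.9691, -0.2574]  P^-=[0.8305 0.2169; 0.2169 0.4879]  H_jac=[0.9665 -0.2567]  S=[0.9603]  K=[0.7779; 0.0879]  nu=[-2.1427]  x^+=[-0.6976, -0.4457]  P^+=[0.2494 0.1513; 0.1513 0.4805]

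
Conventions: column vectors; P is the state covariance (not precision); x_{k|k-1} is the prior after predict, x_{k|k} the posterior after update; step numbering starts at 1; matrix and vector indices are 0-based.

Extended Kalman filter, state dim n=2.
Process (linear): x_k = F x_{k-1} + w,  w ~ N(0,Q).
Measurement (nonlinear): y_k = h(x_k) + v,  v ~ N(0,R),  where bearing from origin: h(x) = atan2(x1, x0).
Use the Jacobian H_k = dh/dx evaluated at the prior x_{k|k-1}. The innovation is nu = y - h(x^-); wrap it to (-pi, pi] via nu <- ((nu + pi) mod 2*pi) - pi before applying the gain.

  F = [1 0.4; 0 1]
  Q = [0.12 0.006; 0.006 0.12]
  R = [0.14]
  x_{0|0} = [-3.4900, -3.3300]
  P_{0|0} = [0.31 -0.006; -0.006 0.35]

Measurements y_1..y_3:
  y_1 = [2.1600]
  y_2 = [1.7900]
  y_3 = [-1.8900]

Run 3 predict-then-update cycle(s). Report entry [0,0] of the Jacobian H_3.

step 1: x^-=[-4.8220, -3.3300]  P^-=[0.4812 0.1400; 0.1400 0.4700]  H_jac=[0.0970 -0.1404]  S=[0.1500]  K=[0.1800; -0.3495]  nu=[-1.5860]  x^+=[-5.1076, -2.7757]  P^+=[0.4763 0.1494; 0.1494 0.4517]
step 2: x^-=[-6.2178, -2.7757]  P^-=[0.7882 0.3361; 0.3361 0.5717]  H_jac=[0.0599 -0.1341]  S=[0.1477]  K=[0.0143; -0.3828]  nu=[-1.7715]  x^+=[-6.2431, -2.0976]  P^+=[0.7881 0.3369; 0.3369 0.5500]
step 3: x^-=[-7.0821, -2.0976]  P^-=[1.2657 0.5629; 0.5629 0.6700]  H_jac=[0.0384 -0.1298]  S=[0.1475]  K=[-0.1655; -0.4428]  nu=[0.9636]  x^+=[-7.2416, -2.5243]  P^+=[1.2616 0.5521; 0.5521 0.6411]

H_jac[0,0] = 0.0384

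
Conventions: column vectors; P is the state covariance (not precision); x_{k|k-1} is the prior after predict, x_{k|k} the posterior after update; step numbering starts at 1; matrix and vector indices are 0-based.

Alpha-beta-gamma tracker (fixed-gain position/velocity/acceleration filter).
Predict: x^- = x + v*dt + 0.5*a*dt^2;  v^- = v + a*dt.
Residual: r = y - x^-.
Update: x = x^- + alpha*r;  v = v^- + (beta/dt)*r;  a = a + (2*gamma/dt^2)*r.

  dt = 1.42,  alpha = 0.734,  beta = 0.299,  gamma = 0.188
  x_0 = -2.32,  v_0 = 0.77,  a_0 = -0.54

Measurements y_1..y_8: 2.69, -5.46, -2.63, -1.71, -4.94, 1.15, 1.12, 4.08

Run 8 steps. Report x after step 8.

x_post = 4.8886

step 1: x_pred=-1.7710  r=4.4610  x^+=1.5034  v^+=0.9425  a^+=0.2919
step 2: x_pred=3.1360  r=-8.5960  x^+=-3.1735  v^+=-0.4530  a^+=-1.3111
step 3: x_pred=-5.1386  r=2.5086  x^+=-3.2973  v^+=-1.7865  a^+=-0.8433
step 4: x_pred=-6.6843  r=4.9743  x^+=-3.0332  v^+=-1.9366  a^+=0.0843
step 5: x_pred=-5.6981  r=0.7581  x^+=-5.1417  v^+=-1.6572  a^+=0.2257
step 6: x_pred=-7.2674  r=8.4174  x^+=-1.0890  v^+=0.4356  a^+=1.7953
step 7: x_pred=1.3395  r=-0.2195  x^+=1.1784  v^+=2.9387  a^+=1.7543
step 8: x_pred=7.1200  r=-3.0400  x^+=4.8886  v^+=4.7897  a^+=1.1875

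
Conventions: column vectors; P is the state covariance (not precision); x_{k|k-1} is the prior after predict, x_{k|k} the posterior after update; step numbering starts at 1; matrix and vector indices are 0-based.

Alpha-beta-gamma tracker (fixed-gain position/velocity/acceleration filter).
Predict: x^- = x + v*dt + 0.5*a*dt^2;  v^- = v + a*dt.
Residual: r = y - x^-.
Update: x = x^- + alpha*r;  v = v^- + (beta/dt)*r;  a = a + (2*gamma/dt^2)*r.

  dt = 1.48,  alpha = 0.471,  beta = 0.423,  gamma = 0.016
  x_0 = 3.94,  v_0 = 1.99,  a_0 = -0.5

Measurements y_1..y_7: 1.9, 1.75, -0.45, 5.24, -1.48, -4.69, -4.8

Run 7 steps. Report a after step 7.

step 1: x_pred=6.3376  r=-4.4376  x^+=4.2475  v^+=-0.0183  a^+=-0.5648
step 2: x_pred=3.6018  r=-1.8518  x^+=2.7296  v^+=-1.3835  a^+=-0.5919
step 3: x_pred=0.0338  r=-0.4838  x^+=-0.1941  v^+=-2.3978  a^+=-0.5990
step 4: x_pred=-4.3988  r=9.6388  x^+=0.1411  v^+=-0.5294  a^+=-0.4581
step 5: x_pred=-1.1441  r=-0.3359  x^+=-1.3023  v^+=-1.3034  a^+=-0.4630
step 6: x_pred=-3.7385  r=-0.9515  x^+=-4.1866  v^+=-2.2607  a^+=-0.4769
step 7: x_pred=-8.0548  r=3.2548  x^+=-6.5218  v^+=-2.0363  a^+=-0.4294

a_post = -0.4294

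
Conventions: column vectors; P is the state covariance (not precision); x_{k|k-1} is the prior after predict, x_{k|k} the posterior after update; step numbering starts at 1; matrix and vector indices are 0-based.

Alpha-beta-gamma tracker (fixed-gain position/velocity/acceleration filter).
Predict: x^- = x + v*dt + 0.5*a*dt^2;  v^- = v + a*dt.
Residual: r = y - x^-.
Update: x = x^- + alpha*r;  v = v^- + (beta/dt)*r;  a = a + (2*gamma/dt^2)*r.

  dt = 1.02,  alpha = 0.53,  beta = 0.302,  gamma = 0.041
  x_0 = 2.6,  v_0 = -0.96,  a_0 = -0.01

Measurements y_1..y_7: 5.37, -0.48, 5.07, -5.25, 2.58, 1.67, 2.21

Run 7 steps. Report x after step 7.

step 1: x_pred=1.6156  r=3.7544  x^+=3.6054  v^+=0.1414  a^+=0.2859
step 2: x_pred=3.8984  r=-4.3784  x^+=1.5778  v^+=-0.8633  a^+=-0.0592
step 3: x_pred=0.6665  r=4.4035  x^+=3.0003  v^+=0.3801  a^+=0.2879
step 4: x_pred=3.5378  r=-8.7878  x^+=-1.1197  v^+=-1.9281  a^+=-0.4047
step 5: x_pred=-3.2970  r=5.8770  x^+=-0.1822  v^+=-0.6009  a^+=0.0585
step 6: x_pred=-0.7647  r=2.4347  x^+=0.5257  v^+=0.1796  a^+=0.2504
step 7: x_pred=0.8391  r=1.3709  x^+=1.5657  v^+=0.8408  a^+=0.3584

x_post = 1.5657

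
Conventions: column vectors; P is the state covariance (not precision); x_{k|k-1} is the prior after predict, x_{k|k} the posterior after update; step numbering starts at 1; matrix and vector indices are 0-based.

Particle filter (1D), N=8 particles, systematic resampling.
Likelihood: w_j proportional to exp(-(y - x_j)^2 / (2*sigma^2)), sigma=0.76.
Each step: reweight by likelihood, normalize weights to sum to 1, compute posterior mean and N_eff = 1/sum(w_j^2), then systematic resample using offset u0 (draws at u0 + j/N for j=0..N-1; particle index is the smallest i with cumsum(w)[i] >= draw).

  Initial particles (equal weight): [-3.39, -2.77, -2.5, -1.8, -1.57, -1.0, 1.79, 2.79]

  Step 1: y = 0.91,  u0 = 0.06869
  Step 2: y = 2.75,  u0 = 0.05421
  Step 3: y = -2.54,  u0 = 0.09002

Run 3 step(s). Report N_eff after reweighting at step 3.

step 1: w=[0.0000, 0.0000, 0.0001, 0.0029, 0.0080, 0.0700, 0.8419, 0.0772]  mean=1.6344  Neff=1.3895  idx=[5, 6, 6, 6, 6, 6, 6, 7]
step 2: w=[0.0000, 0.1217, 0.1217, 0.1217, 0.1217, 0.1217, 0.1217, 0.2699]  mean=2.0599  Neff=6.1853  idx=[1, 2, 3, 4, 5, 6, 7, 7]
step 3: w=[0.1667, 0.1667, 0.1667, 0.1667, 0.1667, 0.1667, 0.0000, 0.0000]  mean=1.7901  Neff=6.0009  idx=[0, 1, 2, 2, 3, 4, 5, 5]

N_eff = 6.0009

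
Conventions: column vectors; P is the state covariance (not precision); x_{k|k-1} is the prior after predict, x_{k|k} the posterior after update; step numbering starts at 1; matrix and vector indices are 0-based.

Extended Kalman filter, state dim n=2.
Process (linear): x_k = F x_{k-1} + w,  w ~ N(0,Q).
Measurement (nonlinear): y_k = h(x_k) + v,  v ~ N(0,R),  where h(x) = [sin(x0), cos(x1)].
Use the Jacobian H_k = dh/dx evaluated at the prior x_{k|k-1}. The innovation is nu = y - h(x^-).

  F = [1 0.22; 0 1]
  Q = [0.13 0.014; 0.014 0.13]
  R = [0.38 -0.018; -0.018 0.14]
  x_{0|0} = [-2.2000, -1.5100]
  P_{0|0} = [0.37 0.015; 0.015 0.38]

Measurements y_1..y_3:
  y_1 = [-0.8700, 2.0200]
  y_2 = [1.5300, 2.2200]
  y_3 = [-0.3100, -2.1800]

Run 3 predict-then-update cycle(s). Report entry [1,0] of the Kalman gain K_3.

step 1: x^-=[-2.5322, -1.5100]  P^-=[0.5250 0.1126; 0.1126 0.5100]  H_jac=[-0.8200 0.0000; 0.0000 0.9982]  S=[0.7330 -0.1102; -0.1102 0.6481]  K=[-0.5760 0.0755; -0.0081 0.7841]  nu=[-0.2976, 1.9592]  x^+=[-2.2128, 0.0286]  P^+=[0.2686 0.0210; 0.0210 0.1101]
step 2: x^-=[-2.2065, 0.0286]  P^-=[0.4131 0.0592; 0.0592 0.2401]  H_jac=[-0.5938 0.0000; 0.0000 -0.0286]  S=[0.5257 -0.0170; -0.0170 0.1402]  K=[-0.4689 -0.0689; -0.0687 -0.0573]  nu=[2.3346, 1.2204]  x^+=[-3.3853, -0.2018]  P^+=[0.2980 0.0422; 0.0422 0.2373]
step 3: x^-=[-3.4297, -0.2018]  P^-=[0.4581 0.1085; 0.1085 0.3673]  H_jac=[-0.9588 0.0000; 0.0000 0.2004]  S=[0.8011 -0.0388; -0.0388 0.1548]  K=[-0.5481 0.0029; -0.1081 0.4486]  nu=[-0.5941, -3.1597]  x^+=[-3.1132, -1.5549]  P^+=[0.2173 0.0512; 0.0512 0.3231]

K[1,0] = -0.1081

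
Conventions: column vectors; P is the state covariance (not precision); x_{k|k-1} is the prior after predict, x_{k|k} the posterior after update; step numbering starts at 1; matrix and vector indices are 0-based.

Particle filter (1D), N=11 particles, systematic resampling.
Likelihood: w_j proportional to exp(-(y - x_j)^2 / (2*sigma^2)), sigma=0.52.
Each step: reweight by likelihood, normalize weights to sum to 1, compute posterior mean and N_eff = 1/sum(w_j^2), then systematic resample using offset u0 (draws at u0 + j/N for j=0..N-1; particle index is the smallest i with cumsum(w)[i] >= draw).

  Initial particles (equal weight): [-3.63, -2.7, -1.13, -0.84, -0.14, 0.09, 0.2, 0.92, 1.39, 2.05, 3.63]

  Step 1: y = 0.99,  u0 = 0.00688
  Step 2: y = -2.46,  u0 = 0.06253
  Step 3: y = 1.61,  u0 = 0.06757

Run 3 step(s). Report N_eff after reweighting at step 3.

N_eff = 5.2673

step 1: w=[0.0000, 0.0000, 0.0001, 0.0008, 0.0378, 0.0896, 0.1264, 0.3971, 0.2981, 0.0502, 0.0000]  mean=0.9097  Neff=3.6435  idx=[4, 5, 6, 7, 7, 7, 7, 7, 8, 8, 8]
step 2: w=[0.8549, 0.1077, 0.0373, 0.0000, 0.0000, 0.0000, 0.0000, 0.0000, 0.0000, 0.0000, 0.0000]  mean=-0.1025  Neff=1.3445  idx=[0, 0, 0, 0, 0, 0, 0, 0, 0, 1, 2]
step 3: w=[0.0492, 0.0492, 0.0492, 0.0492, 0.0492, 0.0492, 0.0492, 0.0492, 0.0492, 0.1978, 0.3590]  mean=0.0276  Neff=5.2673  idx=[1, 3, 5, 6, 8, 9, 9, 10, 10, 10, 10]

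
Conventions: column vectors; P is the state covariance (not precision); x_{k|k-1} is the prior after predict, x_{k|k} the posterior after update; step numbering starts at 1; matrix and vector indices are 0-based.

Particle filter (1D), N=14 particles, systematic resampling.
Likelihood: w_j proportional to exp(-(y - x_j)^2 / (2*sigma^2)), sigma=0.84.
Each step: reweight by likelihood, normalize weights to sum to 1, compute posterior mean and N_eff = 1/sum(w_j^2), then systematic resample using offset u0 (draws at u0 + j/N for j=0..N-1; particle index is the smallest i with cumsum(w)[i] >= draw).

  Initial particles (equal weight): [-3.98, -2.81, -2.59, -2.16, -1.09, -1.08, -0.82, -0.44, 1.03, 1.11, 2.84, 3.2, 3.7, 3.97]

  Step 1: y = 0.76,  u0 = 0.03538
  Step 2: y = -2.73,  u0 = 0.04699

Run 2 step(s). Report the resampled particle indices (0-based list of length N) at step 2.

step 1: w=[0.0000, 0.0000, 0.0001, 0.0009, 0.0335, 0.0343, 0.0645, 0.1363, 0.3592, 0.3468, 0.0176, 0.0056, 0.0008, 0.0003]  mean=0.6380  Neff=3.6405  idx=[5, 6, 7, 7, 8, 8, 8, 8, 8, 9, 9, 9, 9, 9]
step 2: w=[0.5387, 0.2795, 0.0902, 0.0902, 0.0002, 0.0002, 0.0002, 0.0002, 0.0002, 0.0001, 0.0001, 0.0001, 0.0001, 0.0001]  mean=-0.8889  Neff=2.6003  idx=[0, 0, 0, 0, 0, 0, 0, 1, 1, 1, 1, 2, 2, 3]

resampled_idx = [0, 0, 0, 0, 0, 0, 0, 1, 1, 1, 1, 2, 2, 3]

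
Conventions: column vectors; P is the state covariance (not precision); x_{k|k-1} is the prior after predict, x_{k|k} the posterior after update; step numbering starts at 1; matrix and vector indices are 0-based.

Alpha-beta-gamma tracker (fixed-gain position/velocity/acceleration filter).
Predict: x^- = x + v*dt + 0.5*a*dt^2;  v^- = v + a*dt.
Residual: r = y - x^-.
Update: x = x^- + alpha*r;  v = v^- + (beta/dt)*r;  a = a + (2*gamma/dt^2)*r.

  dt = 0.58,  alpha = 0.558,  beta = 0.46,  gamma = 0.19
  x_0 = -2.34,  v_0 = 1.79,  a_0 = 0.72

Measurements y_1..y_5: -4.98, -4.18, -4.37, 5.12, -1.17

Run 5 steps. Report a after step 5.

a_post = 5.4867

step 1: x_pred=-1.1807  r=-3.7993  x^+=-3.3007  v^+=-0.8056  a^+=-3.5717
step 2: x_pred=-4.3687  r=0.1887  x^+=-4.2634  v^+=-2.7275  a^+=-3.3585
step 3: x_pred=-6.4103  r=2.0403  x^+=-5.2718  v^+=-3.0573  a^+=-1.0538
step 4: x_pred=-7.2223  r=12.3423  x^+=-0.3353  v^+=6.1202  a^+=12.8882
step 5: x_pred=5.3822  r=-6.5522  x^+=1.7261  v^+=8.3988  a^+=5.4867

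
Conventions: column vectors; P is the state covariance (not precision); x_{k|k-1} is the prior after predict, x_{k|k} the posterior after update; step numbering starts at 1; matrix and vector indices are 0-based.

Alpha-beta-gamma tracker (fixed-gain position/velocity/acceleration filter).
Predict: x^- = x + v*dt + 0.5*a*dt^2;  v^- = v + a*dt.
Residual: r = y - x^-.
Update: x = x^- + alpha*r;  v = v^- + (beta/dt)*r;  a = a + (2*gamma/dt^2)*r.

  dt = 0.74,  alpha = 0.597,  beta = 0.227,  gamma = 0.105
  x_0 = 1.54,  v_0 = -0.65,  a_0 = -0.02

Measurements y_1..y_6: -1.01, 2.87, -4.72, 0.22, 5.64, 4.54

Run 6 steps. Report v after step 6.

step 1: x_pred=1.0535  r=-2.0635  x^+=-0.1784  v^+=-1.2978  a^+=-0.8113
step 2: x_pred=-1.3609  r=4.2309  x^+=1.1649  v^+=-0.6003  a^+=0.8112
step 3: x_pred=0.9428  r=-5.6628  x^+=-2.4379  v^+=-1.7372  a^+=-1.3605
step 4: x_pred=-4.0959  r=4.3159  x^+=-1.5193  v^+=-1.4200  a^+=0.2946
step 5: x_pred=-2.4894  r=8.1294  x^+=2.3638  v^+=1.2918  a^+=3.4122
step 6: x_pred=4.2541  r=0.2859  x^+=4.4248  v^+=3.9046  a^+=3.5219

v_post = 3.9046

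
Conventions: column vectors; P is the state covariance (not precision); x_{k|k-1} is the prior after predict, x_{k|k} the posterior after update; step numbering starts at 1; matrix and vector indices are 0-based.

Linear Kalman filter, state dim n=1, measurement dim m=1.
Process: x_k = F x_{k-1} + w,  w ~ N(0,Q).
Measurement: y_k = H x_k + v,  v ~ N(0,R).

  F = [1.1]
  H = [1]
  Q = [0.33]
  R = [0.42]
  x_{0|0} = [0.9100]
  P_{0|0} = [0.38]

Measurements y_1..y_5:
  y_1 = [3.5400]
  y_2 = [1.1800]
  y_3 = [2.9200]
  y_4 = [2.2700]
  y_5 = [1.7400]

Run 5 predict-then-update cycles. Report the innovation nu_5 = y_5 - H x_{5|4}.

innov = [-1.0018]

step 1: x^-=[1.0010]  P^-=[0.7898]  S=[1.2098]  K=[0.6528]  nu=[2.5390]  x^+=[2.6585]  P^+=[0.2742]
step 2: x^-=[2.9244]  P^-=[0.6618]  S=[1.0818]  K=[0.6117]  nu=[-1.7444]  x^+=[1.8573]  P^+=[0.2569]
step 3: x^-=[2.0430]  P^-=[0.6409]  S=[1.0609]  K=[0.6041]  nu=[0.8770]  x^+=[2.5728]  P^+=[0.2537]
step 4: x^-=[2.8301]  P^-=[0.6370]  S=[1.0570]  K=[0.6027]  nu=[-0.5601]  x^+=[2.4925]  P^+=[0.2531]
step 5: x^-=[2.7418]  P^-=[0.6363]  S=[1.0563]  K=[0.6024]  nu=[-1.0018]  x^+=[2.1383]  P^+=[0.2530]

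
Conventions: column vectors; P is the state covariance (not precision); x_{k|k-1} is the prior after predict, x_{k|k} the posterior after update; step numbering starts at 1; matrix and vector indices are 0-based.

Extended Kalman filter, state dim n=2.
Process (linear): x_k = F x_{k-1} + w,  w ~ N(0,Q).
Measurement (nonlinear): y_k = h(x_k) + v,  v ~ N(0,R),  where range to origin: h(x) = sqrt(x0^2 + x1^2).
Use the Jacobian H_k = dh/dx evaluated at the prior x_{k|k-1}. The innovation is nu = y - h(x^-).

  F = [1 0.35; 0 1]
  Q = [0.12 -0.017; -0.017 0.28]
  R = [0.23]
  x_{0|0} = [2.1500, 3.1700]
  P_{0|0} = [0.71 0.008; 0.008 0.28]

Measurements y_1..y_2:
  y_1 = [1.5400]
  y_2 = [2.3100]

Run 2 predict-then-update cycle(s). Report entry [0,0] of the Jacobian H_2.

H_jac[0,0] = 0.7198

step 1: x^-=[3.2595, 3.1700]  P^-=[0.8699 0.0890; 0.0890 0.5600]  H_jac=[0.7169 0.6972]  S=[1.0382]  K=[0.6604; 0.4375]  nu=[-3.0068]  x^+=[1.2738, 1.8545]  P^+=[0.4171 -0.2110; -0.2110 0.3613]
step 2: x^-=[1.9228, 1.8545]  P^-=[0.4336 -0.1015; -0.1015 0.6413]  H_jac=[0.7198 0.6942]  S=[0.6622]  K=[0.3649; 0.5619]  nu=[-0.3614]  x^+=[1.7910, 1.6514]  P^+=[0.3455 -0.2373; -0.2373 0.4322]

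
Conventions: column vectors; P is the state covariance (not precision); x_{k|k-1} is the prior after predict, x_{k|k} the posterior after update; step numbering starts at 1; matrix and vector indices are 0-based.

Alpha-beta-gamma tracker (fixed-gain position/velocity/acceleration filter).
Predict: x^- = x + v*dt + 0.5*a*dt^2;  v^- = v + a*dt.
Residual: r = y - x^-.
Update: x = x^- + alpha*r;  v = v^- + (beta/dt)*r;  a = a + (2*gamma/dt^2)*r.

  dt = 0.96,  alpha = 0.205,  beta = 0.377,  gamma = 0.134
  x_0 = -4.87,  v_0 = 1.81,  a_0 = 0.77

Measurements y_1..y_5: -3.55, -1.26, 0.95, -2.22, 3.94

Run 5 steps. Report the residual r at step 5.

step 1: x_pred=-2.7776  r=-0.7724  x^+=-2.9359  v^+=2.2459  a^+=0.5454
step 2: x_pred=-0.5286  r=-0.7314  x^+=-0.6785  v^+=2.4822  a^+=0.3327
step 3: x_pred=1.8577  r=-0.9077  x^+=1.6716  v^+=2.4451  a^+=0.0687
step 4: x_pred=4.0506  r=-6.2706  x^+=2.7651  v^+=0.0486  a^+=-1.7547
step 5: x_pred=2.0032  r=1.9368  x^+=2.4002  v^+=-0.8754  a^+=-1.1915

resid = 1.9368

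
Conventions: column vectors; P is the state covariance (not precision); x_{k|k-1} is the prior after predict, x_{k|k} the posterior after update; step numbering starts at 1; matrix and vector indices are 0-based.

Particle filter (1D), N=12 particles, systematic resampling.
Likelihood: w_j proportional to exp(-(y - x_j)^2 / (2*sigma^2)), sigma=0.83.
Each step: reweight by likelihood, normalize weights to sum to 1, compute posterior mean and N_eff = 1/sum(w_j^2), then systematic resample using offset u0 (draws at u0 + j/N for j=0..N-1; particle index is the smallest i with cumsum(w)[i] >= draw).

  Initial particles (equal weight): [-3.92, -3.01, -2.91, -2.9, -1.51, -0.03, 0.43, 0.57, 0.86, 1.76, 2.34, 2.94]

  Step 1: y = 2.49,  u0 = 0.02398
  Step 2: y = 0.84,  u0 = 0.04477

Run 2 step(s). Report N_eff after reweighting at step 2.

step 1: w=[0.0000, 0.0000, 0.0000, 0.0000, 0.0000, 0.0036, 0.0164, 0.0246, 0.0520, 0.2429, 0.3518, 0.3087]  mean=2.2240  Neff=3.5506  idx=[7, 9, 9, 9, 10, 10, 10, 10, 10, 11, 11, 11]
step 2: w=[0.2584, 0.1474, 0.1474, 0.1474, 0.0532, 0.0532, 0.0532, 0.0532, 0.0532, 0.0111, 0.0111, 0.0111]  mean=1.6461  Neff=6.8265  idx=[0, 0, 0, 1, 1, 2, 2, 3, 4, 5, 7, 8]

N_eff = 6.8265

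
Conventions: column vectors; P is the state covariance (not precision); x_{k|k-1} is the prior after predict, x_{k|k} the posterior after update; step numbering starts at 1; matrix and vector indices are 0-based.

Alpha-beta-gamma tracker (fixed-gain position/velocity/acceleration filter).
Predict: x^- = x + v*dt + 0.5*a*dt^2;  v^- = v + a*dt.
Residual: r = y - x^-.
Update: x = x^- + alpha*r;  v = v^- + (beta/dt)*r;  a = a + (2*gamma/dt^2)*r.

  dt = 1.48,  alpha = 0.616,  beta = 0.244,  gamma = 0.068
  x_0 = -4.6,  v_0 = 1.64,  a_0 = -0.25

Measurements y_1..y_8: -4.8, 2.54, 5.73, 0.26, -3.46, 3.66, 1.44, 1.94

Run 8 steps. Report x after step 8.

step 1: x_pred=-2.4466  r=-2.3534  x^+=-3.8963  v^+=0.8820  a^+=-0.3961
step 2: x_pred=-3.0248  r=5.5648  x^+=0.4031  v^+=1.2132  a^+=-0.0506
step 3: x_pred=2.1432  r=3.5868  x^+=4.3527  v^+=1.7296  a^+=0.1721
step 4: x_pred=7.1010  r=-6.8410  x^+=2.8869  v^+=0.8565  a^+=-0.2527
step 5: x_pred=3.8778  r=-7.3378  x^+=-0.6423  v^+=-0.7272  a^+=-0.7083
step 6: x_pred=-2.4942  r=6.1542  x^+=1.2968  v^+=-0.7608  a^+=-0.3261
step 7: x_pred=-0.1864  r=1.6264  x^+=0.8155  v^+=-0.9754  a^+=-0.2252
step 8: x_pred=-0.8747  r=2.8147  x^+=0.8592  v^+=-0.8446  a^+=-0.0504

x_post = 0.8592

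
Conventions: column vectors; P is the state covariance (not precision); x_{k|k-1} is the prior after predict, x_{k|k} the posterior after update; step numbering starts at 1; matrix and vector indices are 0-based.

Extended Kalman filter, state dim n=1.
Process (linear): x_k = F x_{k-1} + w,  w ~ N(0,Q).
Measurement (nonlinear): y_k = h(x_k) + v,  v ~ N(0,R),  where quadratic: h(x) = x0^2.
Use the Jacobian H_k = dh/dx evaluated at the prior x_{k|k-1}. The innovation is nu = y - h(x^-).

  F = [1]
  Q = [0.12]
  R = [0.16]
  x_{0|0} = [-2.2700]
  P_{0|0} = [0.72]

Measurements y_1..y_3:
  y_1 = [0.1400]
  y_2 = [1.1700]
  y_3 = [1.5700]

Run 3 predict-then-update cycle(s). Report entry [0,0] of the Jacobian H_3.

step 1: x^-=[-2.2700]  P^-=[0.8400]  H_jac=[-4.5400]  S=[17.4737]  K=[-0.2182]  nu=[-5.0129]  x^+=[-1.1759]  P^+=[0.0077]
step 2: x^-=[-1.1759]  P^-=[0.1277]  H_jac=[-2.3519]  S=[0.8663]  K=[-0.3467]  nu=[-0.2129]  x^+=[-1.1022]  P^+=[0.0236]
step 3: x^-=[-1.1022]  P^-=[0.1436]  H_jac=[-2.2043]  S=[0.8577]  K=[-0.3690]  nu=[0.3552]  x^+=[-1.2333]  P^+=[0.0268]

H_jac[0,0] = -2.2043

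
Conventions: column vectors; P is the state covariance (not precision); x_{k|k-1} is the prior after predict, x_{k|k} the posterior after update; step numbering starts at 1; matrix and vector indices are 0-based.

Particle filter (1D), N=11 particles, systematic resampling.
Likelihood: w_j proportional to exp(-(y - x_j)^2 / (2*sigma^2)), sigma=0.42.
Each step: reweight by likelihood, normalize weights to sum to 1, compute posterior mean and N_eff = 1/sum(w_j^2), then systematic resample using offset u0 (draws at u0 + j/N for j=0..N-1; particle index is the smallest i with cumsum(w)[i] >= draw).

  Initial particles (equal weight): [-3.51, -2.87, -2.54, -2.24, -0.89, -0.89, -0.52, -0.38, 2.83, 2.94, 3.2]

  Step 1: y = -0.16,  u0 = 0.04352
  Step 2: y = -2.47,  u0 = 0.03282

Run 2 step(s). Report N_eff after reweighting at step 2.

N_eff = 2.2518

step 1: w=[0.0000, 0.0000, 0.0000, 0.0000, 0.1101, 0.1101, 0.3453, 0.4346, 0.0000, 0.0000, 0.0000]  mean=-0.5406  Neff=3.0092  idx=[4, 5, 6, 6, 6, 6, 7, 7, 7, 7, 7]
step 2: w=[0.4709, 0.4709, 0.0116, 0.0116, 0.0116, 0.0116, 0.0023, 0.0023, 0.0023, 0.0023, 0.0023]  mean=-0.8668  Neff=2.2518  idx=[0, 0, 0, 0, 0, 1, 1, 1, 1, 1, 2]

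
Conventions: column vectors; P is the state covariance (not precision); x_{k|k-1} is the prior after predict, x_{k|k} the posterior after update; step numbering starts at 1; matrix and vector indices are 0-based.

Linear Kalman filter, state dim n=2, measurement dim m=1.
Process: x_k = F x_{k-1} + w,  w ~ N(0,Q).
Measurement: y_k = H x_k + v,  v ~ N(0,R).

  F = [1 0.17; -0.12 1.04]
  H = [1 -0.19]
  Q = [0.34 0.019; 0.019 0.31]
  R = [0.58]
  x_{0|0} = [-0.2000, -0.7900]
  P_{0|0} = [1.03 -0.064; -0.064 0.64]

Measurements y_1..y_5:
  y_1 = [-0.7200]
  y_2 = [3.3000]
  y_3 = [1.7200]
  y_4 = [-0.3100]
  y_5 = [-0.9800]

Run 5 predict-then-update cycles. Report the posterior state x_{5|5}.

step 1: x^-=[-0.3343, -0.7976]  P^-=[1.3667 -0.0567; -0.0567 1.0330]  S=[2.0056]  K=[0.6868; -0.1261]  nu=[-0.5372]  x^+=[-0.7033, -0.7298]  P^+=[0.4206 0.1171; 0.1171 1.0011]
step 2: x^-=[-0.8274, -0.6746]  P^-=[0.8293 0.2649; 0.2649 1.3697]  S=[1.3581]  K=[0.5736; 0.0034]  nu=[3.9992]  x^+=[1.4665, -0.6610]  P^+=[0.3825 0.2622; 0.2622 1.3696]
step 3: x^-=[1.3542, -0.8634]  P^-=[0.8512 0.4826; 0.4826 1.7315]  S=[1.3104]  K=[0.5796; 0.1172]  nu=[0.2018]  x^+=[1.4711, -0.8397]  P^+=[0.4110 0.3936; 0.3936 1.7134]
step 4: x^-=[1.3284, -1.0499]  P^-=[0.9343 0.6739; 0.6739 2.0710]  S=[1.3330]  K=[0.6049; 0.2104]  nu=[-1.8379]  x^+=[0.2167, -1.4365]  P^+=[0.4466 0.5043; 0.5043 2.0120]
step 5: x^-=[-0.0275, -1.5199]  P^-=[1.0162 0.8353; 0.8353 2.3667]  S=[1.3643]  K=[0.6286; 0.2827]  nu=[-1.2413]  x^+=[-0.8077, -1.8708]  P^+=[0.4772 0.5929; 0.5929 2.2577]

x_post = [-0.8077, -1.8708]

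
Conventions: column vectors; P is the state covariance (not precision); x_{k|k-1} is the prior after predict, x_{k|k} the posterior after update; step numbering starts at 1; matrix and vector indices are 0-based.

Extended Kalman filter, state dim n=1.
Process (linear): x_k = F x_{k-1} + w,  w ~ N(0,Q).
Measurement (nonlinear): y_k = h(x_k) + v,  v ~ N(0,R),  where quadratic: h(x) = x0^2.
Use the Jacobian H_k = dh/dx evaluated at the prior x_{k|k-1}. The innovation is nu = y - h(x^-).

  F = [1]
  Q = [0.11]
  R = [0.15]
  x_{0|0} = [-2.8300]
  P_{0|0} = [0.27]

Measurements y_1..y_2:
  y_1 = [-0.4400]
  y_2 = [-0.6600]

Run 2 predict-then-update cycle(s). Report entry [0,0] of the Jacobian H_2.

step 1: x^-=[-2.8300]  P^-=[0.3800]  H_jac=[-5.6600]  S=[12.3235]  K=[-0.1745]  nu=[-8.4489]  x^+=[-1.3554]  P^+=[0.0046]
step 2: x^-=[-1.3554]  P^-=[0.1146]  H_jac=[-2.7109]  S=[0.9924]  K=[-0.3131]  nu=[-2.4972]  x^+=[-0.5735]  P^+=[0.0173]

H_jac[0,0] = -2.7109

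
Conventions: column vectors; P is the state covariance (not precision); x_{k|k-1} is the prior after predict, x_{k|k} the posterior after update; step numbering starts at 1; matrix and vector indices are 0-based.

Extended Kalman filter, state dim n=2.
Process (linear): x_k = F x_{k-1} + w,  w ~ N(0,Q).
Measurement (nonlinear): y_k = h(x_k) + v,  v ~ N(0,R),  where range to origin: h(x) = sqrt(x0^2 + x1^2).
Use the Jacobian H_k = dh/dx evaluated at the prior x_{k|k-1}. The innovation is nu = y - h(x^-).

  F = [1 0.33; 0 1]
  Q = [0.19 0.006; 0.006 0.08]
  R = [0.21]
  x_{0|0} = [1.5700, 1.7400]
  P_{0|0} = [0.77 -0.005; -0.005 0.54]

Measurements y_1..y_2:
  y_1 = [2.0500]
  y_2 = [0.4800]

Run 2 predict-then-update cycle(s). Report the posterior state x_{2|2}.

x_post = [0.9484, 0.7230]

step 1: x^-=[2.1442, 1.7400]  P^-=[1.0155 0.1792; 0.1792 0.6200]  H_jac=[0.7765 0.6301]  S=[1.2438]  K=[0.7247; 0.4260]  nu=[-0.7114]  x^+=[1.6286, 1.4370]  P^+=[0.3622 -0.2048; -0.2048 0.3943]
step 2: x^-=[2.1028, 1.4370]  P^-=[0.4600 -0.0687; -0.0687 0.4743]  H_jac=[0.8256 0.5642]  S=[0.6106]  K=[0.5585; 0.3455]  nu=[-2.0669]  x^+=[0.9484, 0.7230]  P^+=[0.2695 -0.1865; -0.1865 0.4015]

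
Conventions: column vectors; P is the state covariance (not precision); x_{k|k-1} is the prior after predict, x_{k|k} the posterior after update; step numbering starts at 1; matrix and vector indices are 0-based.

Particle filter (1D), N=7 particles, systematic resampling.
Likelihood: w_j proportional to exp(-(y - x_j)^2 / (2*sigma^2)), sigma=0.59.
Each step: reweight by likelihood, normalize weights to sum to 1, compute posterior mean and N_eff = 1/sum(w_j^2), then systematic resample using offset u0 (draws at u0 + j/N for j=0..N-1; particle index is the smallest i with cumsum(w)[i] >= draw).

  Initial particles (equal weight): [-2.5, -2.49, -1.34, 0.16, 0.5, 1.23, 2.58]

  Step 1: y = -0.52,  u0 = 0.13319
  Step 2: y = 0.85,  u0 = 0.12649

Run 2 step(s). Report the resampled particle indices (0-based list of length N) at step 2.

step 1: w=[0.0031, 0.0033, 0.3341, 0.4517, 0.1969, 0.0108, 0.0000]  mean=-0.2798  Neff=2.8202  idx=[2, 2, 3, 3, 3, 4, 5]
step 2: w=[0.0003, 0.0003, 0.1593, 0.1593, 0.1593, 0.2648, 0.2566]  mean=0.5236  Neff=4.7147  idx=[2, 3, 4, 5, 5, 6, 6]

resampled_idx = [2, 3, 4, 5, 5, 6, 6]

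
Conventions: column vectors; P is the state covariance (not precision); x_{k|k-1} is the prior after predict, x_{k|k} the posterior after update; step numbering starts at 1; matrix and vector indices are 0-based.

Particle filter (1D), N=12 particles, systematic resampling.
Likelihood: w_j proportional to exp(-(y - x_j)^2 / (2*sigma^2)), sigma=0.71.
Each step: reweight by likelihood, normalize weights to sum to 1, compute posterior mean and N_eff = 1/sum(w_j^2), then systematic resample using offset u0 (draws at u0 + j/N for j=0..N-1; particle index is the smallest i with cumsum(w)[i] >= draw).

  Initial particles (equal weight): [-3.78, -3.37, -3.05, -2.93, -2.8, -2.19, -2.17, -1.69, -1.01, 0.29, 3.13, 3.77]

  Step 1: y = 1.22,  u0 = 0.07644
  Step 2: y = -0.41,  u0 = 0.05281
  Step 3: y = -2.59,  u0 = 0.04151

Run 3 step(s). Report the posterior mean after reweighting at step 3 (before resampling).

step 1: w=[0.0000, 0.0000, 0.0000, 0.0000, 0.0000, 0.0000, 0.0000, 0.0005, 0.0157, 0.9220, 0.0583, 0.0034]  mean=0.4461  Neff=1.1712  idx=[9, 9, 9, 9, 9, 9, 9, 9, 9, 9, 9, 10]
step 2: w=[0.0909, 0.0909, 0.0909, 0.0909, 0.0909, 0.0909, 0.0909, 0.0909, 0.0909, 0.0909, 0.0909, 0.0000]  mean=0.2900  Neff=11.0000  idx=[0, 1, 2, 3, 4, 5, 6, 6, 7, 8, 9, 10]
step 3: w=[0.0833, 0.0833, 0.0833, 0.0833, 0.0833, 0.0833, 0.0833, 0.0833, 0.0833, 0.0833, 0.0833, 0.0833]  mean=0.2900  Neff=12.0000  idx=[0, 1, 2, 3, 4, 5, 6, 7, 8, 9, 10, 11]

post_mean = 0.2900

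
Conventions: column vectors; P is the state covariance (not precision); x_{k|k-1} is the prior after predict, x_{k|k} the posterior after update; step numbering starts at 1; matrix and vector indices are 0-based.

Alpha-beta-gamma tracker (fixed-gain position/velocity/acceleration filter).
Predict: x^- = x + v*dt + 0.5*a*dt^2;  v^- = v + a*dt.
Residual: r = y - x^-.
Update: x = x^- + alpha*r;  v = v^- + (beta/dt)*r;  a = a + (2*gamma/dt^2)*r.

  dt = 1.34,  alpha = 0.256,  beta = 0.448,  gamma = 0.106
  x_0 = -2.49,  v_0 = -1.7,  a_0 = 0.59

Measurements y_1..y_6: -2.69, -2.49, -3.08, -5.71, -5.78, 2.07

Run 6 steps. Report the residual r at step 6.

step 1: x_pred=-4.2383  r=1.5483  x^+=-3.8419  v^+=-0.3918  a^+=0.7728
step 2: x_pred=-3.6731  r=1.1831  x^+=-3.3702  v^+=1.0393  a^+=0.9125
step 3: x_pred=-1.1583  r=-1.9217  x^+=-1.6502  v^+=1.6196  a^+=0.6856
step 4: x_pred=1.1355  r=-6.8455  x^+=-0.6169  v^+=0.2496  a^+=-0.1226
step 5: x_pred=-0.3926  r=-5.3874  x^+=-1.7717  v^+=-1.7159  a^+=-0.7587
step 6: x_pred=-4.7522  r=6.8222  x^+=-3.0057  v^+=-0.4517  a^+=0.0468

resid = 6.8222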